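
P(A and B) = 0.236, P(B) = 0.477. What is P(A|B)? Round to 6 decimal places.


P(A|B) = P(A and B) / P(B) = 0.236 / 0.477 = 236/477 ≈ 0.49475891

0.494759


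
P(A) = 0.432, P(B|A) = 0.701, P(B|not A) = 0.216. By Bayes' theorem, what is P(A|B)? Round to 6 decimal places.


P(A|B) = P(B|A)*P(A) / P(B), P(B) = P(B|A)*P(A) + P(B|not A)*P(not A)
P(B|A)*P(A) = 0.701 * 0.432 = 0.302832
P(B|not A)*P(not A) = 0.216 * 0.568 = 0.122688
P(B) = 0.302832 + 0.122688 = 0.42552
P(A|B) = 0.302832 / 0.42552 = 701/985 ≈ 0.71167513

0.711675


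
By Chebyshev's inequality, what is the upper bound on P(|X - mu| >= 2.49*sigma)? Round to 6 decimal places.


P <= 1/k^2
k^2 = 2.49^2 = 6.2001
1/k^2 = 1 / 6.2001 ≈ 0.16128772

0.161288


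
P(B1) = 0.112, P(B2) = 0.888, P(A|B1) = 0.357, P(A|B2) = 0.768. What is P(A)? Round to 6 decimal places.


P(A) = P(A|B1)*P(B1) + P(A|B2)*P(B2)
P(A|B1)*P(B1) = 0.357 * 0.112 = 0.039984
P(A|B2)*P(B2) = 0.768 * 0.888 = 0.681984
P(A) = 0.039984 + 0.681984 = 0.721968

0.721968


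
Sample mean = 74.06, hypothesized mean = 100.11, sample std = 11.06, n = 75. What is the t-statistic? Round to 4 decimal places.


t = (xbar - mu0) / (s/sqrt(n))
xbar - mu0 = 74.06 - 100.11 = -26.05
sqrt(75) ≈ 8.66025404
s/sqrt(n) = 11.06 / 8.66025404 ≈ 1.27709880
t = -26.05 / 1.27709880 ≈ -20.397795

-20.3978


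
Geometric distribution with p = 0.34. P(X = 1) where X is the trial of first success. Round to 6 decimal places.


P = (1-p)^(k-1) * p
(1-p)^(k-1) = 0.66^0 = 1
P = 1 * 0.34 = 0.34

0.340000


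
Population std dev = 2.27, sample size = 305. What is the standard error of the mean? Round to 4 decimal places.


SE = sigma / sqrt(n)
sqrt(305) ≈ 17.464249
SE = 2.27 / 17.464249 ≈ 0.129980

0.1300


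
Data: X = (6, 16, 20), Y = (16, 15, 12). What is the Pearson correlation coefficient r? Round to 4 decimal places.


r = sum((xi-xbar)(yi-ybar)) / sqrt(sum((xi-xbar)^2) * sum((yi-ybar)^2))
n = 3, xbar = 42/3 = 14, ybar = 43/3 ≈ 14.333333
Sxy = sum((xi-xbar)(yi-ybar)) = -26
Sxx = sum((xi-xbar)^2) = 104
Syy = sum((yi-ybar)^2) = 26/3 ≈ 8.666667
sqrt(Sxx*Syy) ≈ 30.022214
r = Sxy / sqrt(Sxx*Syy) = -26 / 30.022214 ≈ -0.866025

-0.8660


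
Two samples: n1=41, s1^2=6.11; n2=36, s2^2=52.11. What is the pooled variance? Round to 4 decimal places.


sp^2 = ((n1-1)*s1^2 + (n2-1)*s2^2)/(n1+n2-2)
(n1-1)*s1^2 = 40 * 6.11 = 244.4
(n2-1)*s2^2 = 35 * 52.11 = 1823.85
numerator = 244.4 + 1823.85 = 2068.25
n1+n2-2 = 75
sp^2 = 2068.25 / 75 = 8273/300 ≈ 27.576667

27.5767


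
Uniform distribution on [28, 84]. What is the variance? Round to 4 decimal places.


Var = (b-a)^2 / 12
(b-a)^2 = (84 - 28)^2 = 3136
Var = 3136/12 ≈ 261.333333

261.3333


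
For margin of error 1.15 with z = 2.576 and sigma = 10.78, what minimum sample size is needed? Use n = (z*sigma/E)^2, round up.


z*sigma/E = 2.576 * 10.78 / 1.15 = 24.1472
(z*sigma/E)^2 ≈ 583.087268
round up: n = 584

584


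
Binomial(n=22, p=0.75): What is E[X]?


E[X] = n*p = 22 * 0.75 = 16.5

16.5


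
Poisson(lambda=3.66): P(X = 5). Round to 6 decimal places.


P = e^(-lam) * lam^k / k!
e^(-3.66) ≈ 0.02573251
lam^k = 3.66^5 ≈ 656.758084
k! = 5! = 120
P = 0.02573251 * 656.758084 / 120 ≈ 0.140834

0.140834


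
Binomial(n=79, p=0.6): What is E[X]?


E[X] = n*p = 79 * 0.6 = 47.4

47.4


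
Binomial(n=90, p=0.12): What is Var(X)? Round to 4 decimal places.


Var = n*p*(1-p) = 90 * 0.12 * 0.88 = 9.504

9.5040


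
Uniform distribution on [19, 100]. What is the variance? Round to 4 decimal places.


Var = (b-a)^2 / 12
(b-a)^2 = (100 - 19)^2 = 6561
Var = 6561/12 = 546.75

546.7500


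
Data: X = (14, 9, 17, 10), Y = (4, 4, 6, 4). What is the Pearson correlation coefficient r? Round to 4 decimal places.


r = sum((xi-xbar)(yi-ybar)) / sqrt(sum((xi-xbar)^2) * sum((yi-ybar)^2))
n = 4, xbar = 50/4 = 12.5, ybar = 18/4 = 4.5
Sxy = sum((xi-xbar)(yi-ybar)) = 9
Sxx = sum((xi-xbar)^2) = 41
Syy = sum((yi-ybar)^2) = 3
sqrt(Sxx*Syy) ≈ 11.090537
r = Sxy / sqrt(Sxx*Syy) = 9 / 11.090537 ≈ 0.811503

0.8115


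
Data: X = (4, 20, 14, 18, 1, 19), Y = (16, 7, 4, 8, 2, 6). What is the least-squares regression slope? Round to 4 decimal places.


b = sum((xi-xbar)(yi-ybar)) / sum((xi-xbar)^2)
n = 6, xbar = 76/6 = 38/3 ≈ 12.666667, ybar = 43/6 ≈ 7.166667
Sxy = sum((xi-xbar)(yi-ybar)) = -74/3 ≈ -24.666667
Sxx = sum((xi-xbar)^2) = 1006/3 ≈ 335.333333
b = Sxy / Sxx = -37/503 ≈ -0.073559

-0.0736


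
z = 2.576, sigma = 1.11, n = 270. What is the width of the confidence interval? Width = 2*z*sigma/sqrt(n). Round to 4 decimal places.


width = 2*z*sigma/sqrt(n)
2*z*sigma = 2 * 2.576 * 1.11 = 5.71872
sqrt(270) ≈ 16.431677
width = 5.71872 / 16.431677 ≈ 0.348030

0.3480


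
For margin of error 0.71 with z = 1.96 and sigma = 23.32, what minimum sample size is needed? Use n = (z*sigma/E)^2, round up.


z*sigma/E = 1.96 * 23.32 / 0.71 = 114268/1775 ≈ 64.376338
(z*sigma/E)^2 ≈ 4144.312898
round up: n = 4145

4145


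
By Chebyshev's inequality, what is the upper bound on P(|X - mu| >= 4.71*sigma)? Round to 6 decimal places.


P <= 1/k^2
k^2 = 4.71^2 = 22.1841
1/k^2 = 1 / 22.1841 ≈ 0.04507733

0.045077


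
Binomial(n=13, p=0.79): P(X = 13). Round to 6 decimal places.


P = C(n,k) * p^k * (1-p)^(n-k)
C(13,13) = 1
p^k = 0.79^13 ≈ 0.04668229
(1-p)^(n-k) = 0.21^0 = 1
P = 1 * 0.04668229 * 1 ≈ 0.046682

0.046682


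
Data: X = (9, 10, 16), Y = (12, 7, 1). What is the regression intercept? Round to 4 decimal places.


a = ybar - b*xbar, where b = sum((xi-xbar)(yi-ybar)) / sum((xi-xbar)^2)
n = 3, xbar = 35/3 ≈ 11.666667, ybar = 20/3 ≈ 6.666667
Sxy = sum((xi-xbar)(yi-ybar)) = -118/3 ≈ -39.333333
Sxx = sum((xi-xbar)^2) = 86/3 ≈ 28.666667
b = Sxy / Sxx = -59/43 ≈ -1.372093
a = 6.666667 - (-1.372093) * 11.666667 = 975/43 ≈ 22.674419

22.6744


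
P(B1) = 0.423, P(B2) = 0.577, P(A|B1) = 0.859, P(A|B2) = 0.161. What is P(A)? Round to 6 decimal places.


P(A) = P(A|B1)*P(B1) + P(A|B2)*P(B2)
P(A|B1)*P(B1) = 0.859 * 0.423 = 0.363357
P(A|B2)*P(B2) = 0.161 * 0.577 = 0.092897
P(A) = 0.363357 + 0.092897 = 0.456254

0.456254


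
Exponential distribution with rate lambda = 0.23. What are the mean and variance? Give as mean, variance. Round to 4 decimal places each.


mean = 1/lam, var = 1/lam^2
mean = 1 / 0.23 = 100/23 ≈ 4.347826
lam^2 = 0.23^2 = 0.0529
var = 1 / 0.0529 = 10000/529 ≈ 18.903592

4.3478, 18.9036


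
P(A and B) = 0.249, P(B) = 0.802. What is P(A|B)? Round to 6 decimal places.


P(A|B) = P(A and B) / P(B) = 0.249 / 0.802 = 249/802 ≈ 0.31047382

0.310474


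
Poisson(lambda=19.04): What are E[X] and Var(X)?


E[X] = Var(X) = lambda = 19.04

19.04, 19.04


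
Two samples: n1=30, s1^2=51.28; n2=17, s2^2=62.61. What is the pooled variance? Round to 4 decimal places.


sp^2 = ((n1-1)*s1^2 + (n2-1)*s2^2)/(n1+n2-2)
(n1-1)*s1^2 = 29 * 51.28 = 1487.12
(n2-1)*s2^2 = 16 * 62.61 = 1001.76
numerator = 1487.12 + 1001.76 = 2488.88
n1+n2-2 = 45
sp^2 = 2488.88 / 45 = 62222/1125 ≈ 55.308444

55.3084


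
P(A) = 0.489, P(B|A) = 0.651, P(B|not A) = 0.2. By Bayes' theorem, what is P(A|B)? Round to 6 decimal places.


P(A|B) = P(B|A)*P(A) / P(B), P(B) = P(B|A)*P(A) + P(B|not A)*P(not A)
P(B|A)*P(A) = 0.651 * 0.489 = 0.318339
P(B|not A)*P(not A) = 0.2 * 0.511 = 0.1022
P(B) = 0.318339 + 0.1022 = 0.420539
P(A|B) = 0.318339 / 0.420539 ≈ 0.75697854

0.756979


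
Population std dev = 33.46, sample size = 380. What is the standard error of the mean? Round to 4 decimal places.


SE = sigma / sqrt(n)
sqrt(380) ≈ 19.493589
SE = 33.46 / 19.493589 ≈ 1.716462

1.7165


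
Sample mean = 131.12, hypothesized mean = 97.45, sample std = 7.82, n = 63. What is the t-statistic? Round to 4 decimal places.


t = (xbar - mu0) / (s/sqrt(n))
xbar - mu0 = 131.12 - 97.45 = 33.67
sqrt(63) ≈ 7.93725393
s/sqrt(n) = 7.82 / 7.93725393 ≈ 0.98522739
t = 33.67 / 0.98522739 ≈ 34.174852

34.1749


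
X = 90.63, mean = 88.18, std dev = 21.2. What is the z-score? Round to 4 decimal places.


z = (X - mu) / sigma
X - mu = 90.63 - 88.18 = 2.45
z = 2.45 / 21.2 = 49/424 ≈ 0.115566

0.1156


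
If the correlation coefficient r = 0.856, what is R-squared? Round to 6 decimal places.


R^2 = r^2 = (0.856)^2 = 0.732736

0.732736


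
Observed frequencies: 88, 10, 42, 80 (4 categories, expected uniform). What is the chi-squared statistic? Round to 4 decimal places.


chi2 = sum((O-E)^2/E), E = total/4
total = 220, E = 220/4 = 55
(88 - 55)^2 / 55 = 1089 / 55 = 19.8
(10 - 55)^2 / 55 = 2025 / 55 = 405/11 ≈ 36.818182
(42 - 55)^2 / 55 = 169 / 55 = 169/55 ≈ 3.072727
(80 - 55)^2 / 55 = 625 / 55 = 125/11 ≈ 11.363636
chi2 = 3908/55 ≈ 71.054545

71.0545


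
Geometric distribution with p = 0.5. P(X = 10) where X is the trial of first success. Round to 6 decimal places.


P = (1-p)^(k-1) * p
(1-p)^(k-1) = 0.5^9 = 0.001953125
P = 0.001953125 * 0.5 = 0.0009765625

0.000977


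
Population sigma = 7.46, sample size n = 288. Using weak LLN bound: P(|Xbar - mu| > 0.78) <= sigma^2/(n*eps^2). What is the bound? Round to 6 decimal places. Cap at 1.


bound = min(1, sigma^2/(n*eps^2))
sigma^2 = 7.46^2 = 55.6516
n*eps^2 = 288 * 0.78^2 = 288 * 0.6084 = 175.2192
sigma^2/(n*eps^2) = 55.6516 / 175.2192 ≈ 0.31761131

0.317611


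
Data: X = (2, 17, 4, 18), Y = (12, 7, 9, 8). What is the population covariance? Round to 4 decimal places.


Cov = (1/n)*sum((xi-xbar)(yi-ybar))
n = 4, xbar = 41/4 = 10.25, ybar = 36/4 = 9
sum((xi-xbar)(yi-ybar)) = -46
Cov = -46 / 4 = -11.5

-11.5000


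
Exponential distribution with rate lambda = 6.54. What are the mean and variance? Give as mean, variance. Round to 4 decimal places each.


mean = 1/lam, var = 1/lam^2
mean = 1 / 6.54 = 50/327 ≈ 0.152905
lam^2 = 6.54^2 = 42.7716
var = 1 / 42.7716 ≈ 0.023380

0.1529, 0.0234


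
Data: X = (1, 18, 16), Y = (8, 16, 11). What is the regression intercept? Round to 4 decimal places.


a = ybar - b*xbar, where b = sum((xi-xbar)(yi-ybar)) / sum((xi-xbar)^2)
n = 3, xbar = 35/3 ≈ 11.666667, ybar = 35/3 ≈ 11.666667
Sxy = sum((xi-xbar)(yi-ybar)) = 191/3 ≈ 63.666667
Sxx = sum((xi-xbar)^2) = 518/3 ≈ 172.666667
b = Sxy / Sxx = 191/518 ≈ 0.368726
a = 11.666667 - 0.368726 * 11.666667 = 545/74 ≈ 7.364865

7.3649


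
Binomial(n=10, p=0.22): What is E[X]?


E[X] = n*p = 10 * 0.22 = 2.2

2.2


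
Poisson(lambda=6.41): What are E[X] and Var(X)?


E[X] = Var(X) = lambda = 6.41

6.41, 6.41


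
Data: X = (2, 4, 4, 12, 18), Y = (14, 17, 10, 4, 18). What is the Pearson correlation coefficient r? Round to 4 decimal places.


r = sum((xi-xbar)(yi-ybar)) / sqrt(sum((xi-xbar)^2) * sum((yi-ybar)^2))
n = 5, xbar = 40/5 = 8, ybar = 63/5 = 12.6
Sxy = sum((xi-xbar)(yi-ybar)) = 4
Sxx = sum((xi-xbar)^2) = 184
Syy = sum((yi-ybar)^2) = 131.2
sqrt(Sxx*Syy) ≈ 155.373099
r = Sxy / sqrt(Sxx*Syy) = 4 / 155.373099 ≈ 0.025744

0.0257


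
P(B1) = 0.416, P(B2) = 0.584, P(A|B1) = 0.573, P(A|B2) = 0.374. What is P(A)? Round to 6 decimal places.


P(A) = P(A|B1)*P(B1) + P(A|B2)*P(B2)
P(A|B1)*P(B1) = 0.573 * 0.416 = 0.238368
P(A|B2)*P(B2) = 0.374 * 0.584 = 0.218416
P(A) = 0.238368 + 0.218416 = 0.456784

0.456784


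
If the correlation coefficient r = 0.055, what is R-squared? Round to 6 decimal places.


R^2 = r^2 = (0.055)^2 = 0.003025

0.003025


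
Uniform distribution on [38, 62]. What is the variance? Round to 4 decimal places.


Var = (b-a)^2 / 12
(b-a)^2 = (62 - 38)^2 = 576
Var = 576/12 = 48

48.0000


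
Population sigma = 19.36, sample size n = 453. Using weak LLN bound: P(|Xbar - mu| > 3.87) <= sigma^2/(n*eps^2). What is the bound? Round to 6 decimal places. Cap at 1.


bound = min(1, sigma^2/(n*eps^2))
sigma^2 = 19.36^2 = 374.8096
n*eps^2 = 453 * 3.87^2 = 453 * 14.9769 = 6784.5357
sigma^2/(n*eps^2) = 374.8096 / 6784.5357 ≈ 0.05524469

0.055245


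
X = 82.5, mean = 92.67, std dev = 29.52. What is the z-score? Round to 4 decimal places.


z = (X - mu) / sigma
X - mu = 82.5 - 92.67 = -10.17
z = -10.17 / 29.52 = -113/328 ≈ -0.344512

-0.3445


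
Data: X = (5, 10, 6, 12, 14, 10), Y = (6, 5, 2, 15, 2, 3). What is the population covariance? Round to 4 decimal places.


Cov = (1/n)*sum((xi-xbar)(yi-ybar))
n = 6, xbar = 57/6 = 9.5, ybar = 33/6 = 5.5
sum((xi-xbar)(yi-ybar)) = 16.5
Cov = 16.5 / 6 = 2.75

2.7500


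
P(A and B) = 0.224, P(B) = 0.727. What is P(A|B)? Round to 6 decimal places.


P(A|B) = P(A and B) / P(B) = 0.224 / 0.727 = 224/727 ≈ 0.30811554

0.308116


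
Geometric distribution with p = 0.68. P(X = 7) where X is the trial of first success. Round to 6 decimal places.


P = (1-p)^(k-1) * p
(1-p)^(k-1) = 0.32^6 ≈ 0.001073742
P = 0.001073742 * 0.68 ≈ 0.0007301444

0.000730


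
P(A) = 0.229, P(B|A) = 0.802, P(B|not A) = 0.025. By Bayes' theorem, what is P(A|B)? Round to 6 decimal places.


P(A|B) = P(B|A)*P(A) / P(B), P(B) = P(B|A)*P(A) + P(B|not A)*P(not A)
P(B|A)*P(A) = 0.802 * 0.229 = 0.183658
P(B|not A)*P(not A) = 0.025 * 0.771 = 0.019275
P(B) = 0.183658 + 0.019275 = 0.202933
P(A|B) = 0.183658 / 0.202933 ≈ 0.90501791

0.905018


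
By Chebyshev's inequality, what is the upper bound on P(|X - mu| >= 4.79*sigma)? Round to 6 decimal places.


P <= 1/k^2
k^2 = 4.79^2 = 22.9441
1/k^2 = 1 / 22.9441 ≈ 0.04358419

0.043584


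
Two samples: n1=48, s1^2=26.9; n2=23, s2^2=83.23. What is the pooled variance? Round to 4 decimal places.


sp^2 = ((n1-1)*s1^2 + (n2-1)*s2^2)/(n1+n2-2)
(n1-1)*s1^2 = 47 * 26.9 = 1264.3
(n2-1)*s2^2 = 22 * 83.23 = 1831.06
numerator = 1264.3 + 1831.06 = 3095.36
n1+n2-2 = 69
sp^2 = 3095.36 / 69 = 77384/1725 ≈ 44.860290

44.8603


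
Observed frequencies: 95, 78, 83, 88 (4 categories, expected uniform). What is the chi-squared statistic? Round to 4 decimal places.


chi2 = sum((O-E)^2/E), E = total/4
total = 344, E = 344/4 = 86
(95 - 86)^2 / 86 = 81 / 86 = 81/86 ≈ 0.941860
(78 - 86)^2 / 86 = 64 / 86 = 32/43 ≈ 0.744186
(83 - 86)^2 / 86 = 9 / 86 = 9/86 ≈ 0.104651
(88 - 86)^2 / 86 = 4 / 86 = 2/43 ≈ 0.046512
chi2 = 79/43 ≈ 1.837209

1.8372


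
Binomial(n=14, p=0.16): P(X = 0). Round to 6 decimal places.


P = C(n,k) * p^k * (1-p)^(n-k)
C(14,0) = 1
p^k = 0.16^0 = 1
(1-p)^(n-k) = 0.84^14 ≈ 0.08707831
P = 1 * 1 * 0.08707831 ≈ 0.087078

0.087078


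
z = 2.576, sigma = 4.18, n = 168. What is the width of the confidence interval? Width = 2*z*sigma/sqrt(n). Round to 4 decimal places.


width = 2*z*sigma/sqrt(n)
2*z*sigma = 2 * 2.576 * 4.18 = 21.53536
sqrt(168) ≈ 12.961481
width = 21.53536 / 12.961481 ≈ 1.661489

1.6615


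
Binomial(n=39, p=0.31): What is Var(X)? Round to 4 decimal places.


Var = n*p*(1-p) = 39 * 0.31 * 0.69 = 8.3421

8.3421


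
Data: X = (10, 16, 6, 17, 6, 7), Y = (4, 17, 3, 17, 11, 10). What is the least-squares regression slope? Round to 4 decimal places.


b = sum((xi-xbar)(yi-ybar)) / sum((xi-xbar)^2)
n = 6, xbar = 62/6 = 31/3 ≈ 10.333333, ybar = 62/6 = 31/3 ≈ 10.333333
Sxy = sum((xi-xbar)(yi-ybar)) = 343/3 ≈ 114.333333
Sxx = sum((xi-xbar)^2) = 376/3 ≈ 125.333333
b = Sxy / Sxx = 343/376 ≈ 0.912234

0.9122


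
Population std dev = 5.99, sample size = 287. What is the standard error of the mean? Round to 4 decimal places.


SE = sigma / sqrt(n)
sqrt(287) ≈ 16.941074
SE = 5.99 / 16.941074 ≈ 0.353579

0.3536


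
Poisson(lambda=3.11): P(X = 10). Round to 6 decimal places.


P = e^(-lam) * lam^k / k!
e^(-3.11) ≈ 0.04460096
lam^k = 3.11^10 ≈ 84645.503033
k! = 10! = 3628800
P = 0.04460096 * 84645.503033 / 3628800 ≈ 0.001040

0.001040


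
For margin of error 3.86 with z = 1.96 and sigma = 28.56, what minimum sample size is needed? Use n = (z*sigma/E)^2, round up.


z*sigma/E = 1.96 * 28.56 / 3.86 = 69972/4825 ≈ 14.501969
(z*sigma/E)^2 ≈ 210.307102
round up: n = 211

211


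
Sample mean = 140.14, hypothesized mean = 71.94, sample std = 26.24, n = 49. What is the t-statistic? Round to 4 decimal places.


t = (xbar - mu0) / (s/sqrt(n))
xbar - mu0 = 140.14 - 71.94 = 68.2
sqrt(49) = 7
s/sqrt(n) = 26.24 / 7 = 656/175 ≈ 3.74857143
t = 68.2 / 3.74857143 = 11935/656 ≈ 18.193598

18.1936


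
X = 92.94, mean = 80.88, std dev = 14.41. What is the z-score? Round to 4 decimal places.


z = (X - mu) / sigma
X - mu = 92.94 - 80.88 = 12.06
z = 12.06 / 14.41 = 1206/1441 ≈ 0.836919

0.8369


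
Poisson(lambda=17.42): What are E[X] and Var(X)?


E[X] = Var(X) = lambda = 17.42

17.42, 17.42


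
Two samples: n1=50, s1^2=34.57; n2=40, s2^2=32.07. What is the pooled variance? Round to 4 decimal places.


sp^2 = ((n1-1)*s1^2 + (n2-1)*s2^2)/(n1+n2-2)
(n1-1)*s1^2 = 49 * 34.57 = 1693.93
(n2-1)*s2^2 = 39 * 32.07 = 1250.73
numerator = 1693.93 + 1250.73 = 2944.66
n1+n2-2 = 88
sp^2 = 2944.66 / 88 = 147233/4400 ≈ 33.462045

33.4620


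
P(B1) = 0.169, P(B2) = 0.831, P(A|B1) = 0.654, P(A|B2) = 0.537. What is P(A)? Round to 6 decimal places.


P(A) = P(A|B1)*P(B1) + P(A|B2)*P(B2)
P(A|B1)*P(B1) = 0.654 * 0.169 = 0.110526
P(A|B2)*P(B2) = 0.537 * 0.831 = 0.446247
P(A) = 0.110526 + 0.446247 = 0.556773

0.556773


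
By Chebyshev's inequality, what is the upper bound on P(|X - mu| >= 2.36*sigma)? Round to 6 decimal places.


P <= 1/k^2
k^2 = 2.36^2 = 5.5696
1/k^2 = 1 / 5.5696 = 625/3481 ≈ 0.17954611

0.179546


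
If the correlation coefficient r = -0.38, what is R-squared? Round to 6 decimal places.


R^2 = r^2 = (-0.38)^2 = 0.1444

0.144400


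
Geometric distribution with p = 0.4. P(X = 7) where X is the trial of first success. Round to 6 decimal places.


P = (1-p)^(k-1) * p
(1-p)^(k-1) = 0.6^6 = 0.046656
P = 0.046656 * 0.4 = 0.0186624

0.018662


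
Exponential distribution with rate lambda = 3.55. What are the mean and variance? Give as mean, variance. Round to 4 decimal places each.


mean = 1/lam, var = 1/lam^2
mean = 1 / 3.55 = 20/71 ≈ 0.281690
lam^2 = 3.55^2 = 12.6025
var = 1 / 12.6025 = 400/5041 ≈ 0.079349

0.2817, 0.0793


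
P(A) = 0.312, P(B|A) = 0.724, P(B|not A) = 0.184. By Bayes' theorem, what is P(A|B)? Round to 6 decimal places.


P(A|B) = P(B|A)*P(A) / P(B), P(B) = P(B|A)*P(A) + P(B|not A)*P(not A)
P(B|A)*P(A) = 0.724 * 0.312 = 0.225888
P(B|not A)*P(not A) = 0.184 * 0.688 = 0.126592
P(B) = 0.225888 + 0.126592 = 0.35248
P(A|B) = 0.225888 / 0.35248 ≈ 0.64085338

0.640853


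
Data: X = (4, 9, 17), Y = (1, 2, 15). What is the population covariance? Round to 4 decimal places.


Cov = (1/n)*sum((xi-xbar)(yi-ybar))
n = 3, xbar = 30/3 = 10, ybar = 18/3 = 6
sum((xi-xbar)(yi-ybar)) = 97
Cov = 97 / 3 = 97/3 ≈ 32.333333

32.3333


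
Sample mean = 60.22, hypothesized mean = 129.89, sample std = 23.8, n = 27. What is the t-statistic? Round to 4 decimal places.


t = (xbar - mu0) / (s/sqrt(n))
xbar - mu0 = 60.22 - 129.89 = -69.67
sqrt(27) ≈ 5.19615242
s/sqrt(n) = 23.8 / 5.19615242 ≈ 4.58031214
t = -69.67 / 4.58031214 ≈ -15.210754

-15.2108


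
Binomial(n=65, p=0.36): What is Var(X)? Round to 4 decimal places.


Var = n*p*(1-p) = 65 * 0.36 * 0.64 = 14.976

14.9760


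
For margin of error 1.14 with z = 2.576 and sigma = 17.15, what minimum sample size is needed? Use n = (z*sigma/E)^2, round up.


z*sigma/E = 2.576 * 17.15 / 1.14 = 55223/1425 ≈ 38.752982
(z*sigma/E)^2 ≈ 1501.793649
round up: n = 1502

1502


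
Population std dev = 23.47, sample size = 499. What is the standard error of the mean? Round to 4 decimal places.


SE = sigma / sqrt(n)
sqrt(499) ≈ 22.338308
SE = 23.47 / 22.338308 ≈ 1.050661

1.0507


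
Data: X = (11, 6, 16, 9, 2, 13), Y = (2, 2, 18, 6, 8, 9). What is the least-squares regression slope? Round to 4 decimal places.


b = sum((xi-xbar)(yi-ybar)) / sum((xi-xbar)^2)
n = 6, xbar = 57/6 = 9.5, ybar = 45/6 = 7.5
Sxy = sum((xi-xbar)(yi-ybar)) = 81.5
Sxx = sum((xi-xbar)^2) = 125.5
b = Sxy / Sxx = 163/251 ≈ 0.649402

0.6494


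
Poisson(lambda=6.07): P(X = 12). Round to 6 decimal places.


P = e^(-lam) * lam^k / k!
e^(-6.07) ≈ 0.002311173
lam^k = 6.07^12 ≈ 2501867427.200536
k! = 12! = 479001600
P = 0.002311173 * 2501867427.200536 / 479001600 ≈ 0.012071

0.012071


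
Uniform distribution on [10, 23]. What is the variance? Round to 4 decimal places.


Var = (b-a)^2 / 12
(b-a)^2 = (23 - 10)^2 = 169
Var = 169/12 ≈ 14.083333

14.0833


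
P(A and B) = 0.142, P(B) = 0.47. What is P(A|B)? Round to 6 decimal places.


P(A|B) = P(A and B) / P(B) = 0.142 / 0.47 = 71/235 ≈ 0.30212766

0.302128


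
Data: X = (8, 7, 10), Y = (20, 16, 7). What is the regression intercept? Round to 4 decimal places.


a = ybar - b*xbar, where b = sum((xi-xbar)(yi-ybar)) / sum((xi-xbar)^2)
n = 3, xbar = 25/3 ≈ 8.333333, ybar = 43/3 ≈ 14.333333
Sxy = sum((xi-xbar)(yi-ybar)) = -49/3 ≈ -16.333333
Sxx = sum((xi-xbar)^2) = 14/3 ≈ 4.666667
b = Sxy / Sxx = -3.5
a = 14.333333 - (-3.5) * 8.333333 = 43.5

43.5000


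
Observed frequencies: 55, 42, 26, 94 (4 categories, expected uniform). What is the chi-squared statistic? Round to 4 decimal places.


chi2 = sum((O-E)^2/E), E = total/4
total = 217, E = 217/4 = 54.25
(55 - 54.25)^2 / 54.25 = 0.5625 / 54.25 = 9/868 ≈ 0.010369
(42 - 54.25)^2 / 54.25 = 150.0625 / 54.25 = 343/124 ≈ 2.766129
(26 - 54.25)^2 / 54.25 = 798.0625 / 54.25 = 12769/868 ≈ 14.710829
(94 - 54.25)^2 / 54.25 = 1580.0625 / 54.25 = 25281/868 ≈ 29.125576
chi2 = 1445/31 ≈ 46.612903

46.6129


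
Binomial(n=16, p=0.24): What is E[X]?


E[X] = n*p = 16 * 0.24 = 3.84

3.84


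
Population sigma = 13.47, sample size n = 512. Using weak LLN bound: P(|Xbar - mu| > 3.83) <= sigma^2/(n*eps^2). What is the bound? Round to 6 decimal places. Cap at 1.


bound = min(1, sigma^2/(n*eps^2))
sigma^2 = 13.47^2 = 181.4409
n*eps^2 = 512 * 3.83^2 = 512 * 14.6689 = 7510.4768
sigma^2/(n*eps^2) = 181.4409 / 7510.4768 ≈ 0.02415837

0.024158


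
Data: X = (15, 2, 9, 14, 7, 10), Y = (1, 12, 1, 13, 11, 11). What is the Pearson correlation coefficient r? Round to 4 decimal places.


r = sum((xi-xbar)(yi-ybar)) / sqrt(sum((xi-xbar)^2) * sum((yi-ybar)^2))
n = 6, xbar = 57/6 = 9.5, ybar = 49/6 ≈ 8.166667
Sxy = sum((xi-xbar)(yi-ybar)) = -48.5
Sxx = sum((xi-xbar)^2) = 113.5
Syy = sum((yi-ybar)^2) = 941/6 ≈ 156.833333
sqrt(Sxx*Syy) ≈ 133.418827
r = Sxy / sqrt(Sxx*Syy) = -48.5 / 133.418827 ≈ -0.363517

-0.3635


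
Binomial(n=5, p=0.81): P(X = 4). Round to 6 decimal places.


P = C(n,k) * p^k * (1-p)^(n-k)
C(5,4) = 5
p^k = 0.81^4 ≈ 0.4304672
(1-p)^(n-k) = 0.19^1 = 0.19
P = 5 * 0.4304672 * 0.19 ≈ 0.408944

0.408944


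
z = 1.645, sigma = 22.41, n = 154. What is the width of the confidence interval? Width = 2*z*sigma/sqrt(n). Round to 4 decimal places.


width = 2*z*sigma/sqrt(n)
2*z*sigma = 2 * 1.645 * 22.41 = 73.7289
sqrt(154) ≈ 12.409674
width = 73.7289 / 12.409674 ≈ 5.941244

5.9412


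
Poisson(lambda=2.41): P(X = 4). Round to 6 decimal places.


P = e^(-lam) * lam^k / k!
e^(-2.41) ≈ 0.08981529
lam^k = 2.41^4 ≈ 33.734026
k! = 4! = 24
P = 0.08981529 * 33.734026 / 24 ≈ 0.126243

0.126243


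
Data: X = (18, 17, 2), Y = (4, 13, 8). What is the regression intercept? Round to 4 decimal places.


a = ybar - b*xbar, where b = sum((xi-xbar)(yi-ybar)) / sum((xi-xbar)^2)
n = 3, xbar = 37/3 ≈ 12.333333, ybar = 25/3 ≈ 8.333333
Sxy = sum((xi-xbar)(yi-ybar)) = 2/3 ≈ 0.666667
Sxx = sum((xi-xbar)^2) = 482/3 ≈ 160.666667
b = Sxy / Sxx = 1/241 ≈ 0.004149
a = 8.333333 - 0.004149 * 12.333333 = 1996/241 ≈ 8.282158

8.2822


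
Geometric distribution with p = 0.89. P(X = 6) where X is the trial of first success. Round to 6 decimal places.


P = (1-p)^(k-1) * p
(1-p)^(k-1) = 0.11^5 = 0.0000161051
P = 0.0000161051 * 0.89 ≈ 0.00001433354

0.000014


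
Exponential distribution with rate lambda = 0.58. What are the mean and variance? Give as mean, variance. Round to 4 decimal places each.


mean = 1/lam, var = 1/lam^2
mean = 1 / 0.58 = 50/29 ≈ 1.724138
lam^2 = 0.58^2 = 0.3364
var = 1 / 0.3364 = 2500/841 ≈ 2.972652

1.7241, 2.9727


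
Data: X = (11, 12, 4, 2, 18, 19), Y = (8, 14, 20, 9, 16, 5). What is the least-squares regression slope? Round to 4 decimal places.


b = sum((xi-xbar)(yi-ybar)) / sum((xi-xbar)^2)
n = 6, xbar = 66/6 = 11, ybar = 72/6 = 12
Sxy = sum((xi-xbar)(yi-ybar)) = -55
Sxx = sum((xi-xbar)^2) = 244
b = Sxy / Sxx = -55/244 ≈ -0.225410

-0.2254


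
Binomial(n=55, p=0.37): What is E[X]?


E[X] = n*p = 55 * 0.37 = 20.35

20.35


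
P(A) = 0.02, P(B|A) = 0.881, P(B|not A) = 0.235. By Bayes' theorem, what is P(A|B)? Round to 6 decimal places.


P(A|B) = P(B|A)*P(A) / P(B), P(B) = P(B|A)*P(A) + P(B|not A)*P(not A)
P(B|A)*P(A) = 0.881 * 0.02 = 0.01762
P(B|not A)*P(not A) = 0.235 * 0.98 = 0.2303
P(B) = 0.01762 + 0.2303 = 0.24792
P(A|B) = 0.01762 / 0.24792 ≈ 0.07107131

0.071071


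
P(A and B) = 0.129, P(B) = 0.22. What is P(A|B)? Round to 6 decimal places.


P(A|B) = P(A and B) / P(B) = 0.129 / 0.22 = 129/220 ≈ 0.58636364

0.586364


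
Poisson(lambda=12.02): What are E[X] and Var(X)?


E[X] = Var(X) = lambda = 12.02

12.02, 12.02


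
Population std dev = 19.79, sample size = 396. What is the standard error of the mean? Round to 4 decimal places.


SE = sigma / sqrt(n)
sqrt(396) ≈ 19.899749
SE = 19.79 / 19.899749 ≈ 0.994485

0.9945


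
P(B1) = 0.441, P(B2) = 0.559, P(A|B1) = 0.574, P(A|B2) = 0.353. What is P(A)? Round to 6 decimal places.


P(A) = P(A|B1)*P(B1) + P(A|B2)*P(B2)
P(A|B1)*P(B1) = 0.574 * 0.441 = 0.253134
P(A|B2)*P(B2) = 0.353 * 0.559 = 0.197327
P(A) = 0.253134 + 0.197327 = 0.450461

0.450461


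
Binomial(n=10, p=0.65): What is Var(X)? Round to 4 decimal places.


Var = n*p*(1-p) = 10 * 0.65 * 0.35 = 2.275

2.2750


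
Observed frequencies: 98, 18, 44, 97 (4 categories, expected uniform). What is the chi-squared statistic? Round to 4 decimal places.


chi2 = sum((O-E)^2/E), E = total/4
total = 257, E = 257/4 = 64.25
(98 - 64.25)^2 / 64.25 = 1139.0625 / 64.25 = 18225/1028 ≈ 17.728599
(18 - 64.25)^2 / 64.25 = 2139.0625 / 64.25 = 34225/1028 ≈ 33.292802
(44 - 64.25)^2 / 64.25 = 410.0625 / 64.25 = 6561/1028 ≈ 6.382296
(97 - 64.25)^2 / 64.25 = 1072.5625 / 64.25 = 17161/1028 ≈ 16.693580
chi2 = 19043/257 ≈ 74.097276

74.0973


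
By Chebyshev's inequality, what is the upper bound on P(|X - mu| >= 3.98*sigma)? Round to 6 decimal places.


P <= 1/k^2
k^2 = 3.98^2 = 15.8404
1/k^2 = 1 / 15.8404 ≈ 0.06312972

0.063130


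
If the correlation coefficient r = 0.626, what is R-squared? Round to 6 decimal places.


R^2 = r^2 = (0.626)^2 = 0.391876

0.391876


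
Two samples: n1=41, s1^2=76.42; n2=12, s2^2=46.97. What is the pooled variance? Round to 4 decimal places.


sp^2 = ((n1-1)*s1^2 + (n2-1)*s2^2)/(n1+n2-2)
(n1-1)*s1^2 = 40 * 76.42 = 3056.8
(n2-1)*s2^2 = 11 * 46.97 = 516.67
numerator = 3056.8 + 516.67 = 3573.47
n1+n2-2 = 51
sp^2 = 3573.47 / 51 = 357347/5100 ≈ 70.068039

70.0680


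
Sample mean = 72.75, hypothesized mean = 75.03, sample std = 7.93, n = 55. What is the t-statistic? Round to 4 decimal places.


t = (xbar - mu0) / (s/sqrt(n))
xbar - mu0 = 72.75 - 75.03 = -2.28
sqrt(55) ≈ 7.41619849
s/sqrt(n) = 7.93 / 7.41619849 ≈ 1.06928098
t = -2.28 / 1.06928098 ≈ -2.132274

-2.1323


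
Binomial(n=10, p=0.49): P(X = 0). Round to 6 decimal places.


P = C(n,k) * p^k * (1-p)^(n-k)
C(10,0) = 1
p^k = 0.49^0 = 1
(1-p)^(n-k) = 0.51^10 ≈ 0.001190424
P = 1 * 1 * 0.001190424 ≈ 0.001190

0.001190


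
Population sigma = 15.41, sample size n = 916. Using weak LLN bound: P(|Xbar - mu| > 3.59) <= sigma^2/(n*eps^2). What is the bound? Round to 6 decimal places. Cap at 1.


bound = min(1, sigma^2/(n*eps^2))
sigma^2 = 15.41^2 = 237.4681
n*eps^2 = 916 * 3.59^2 = 916 * 12.8881 = 11805.4996
sigma^2/(n*eps^2) = 237.4681 / 11805.4996 ≈ 0.02011504

0.020115


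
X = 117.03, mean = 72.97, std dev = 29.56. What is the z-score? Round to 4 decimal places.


z = (X - mu) / sigma
X - mu = 117.03 - 72.97 = 44.06
z = 44.06 / 29.56 = 2203/1478 ≈ 1.490528

1.4905


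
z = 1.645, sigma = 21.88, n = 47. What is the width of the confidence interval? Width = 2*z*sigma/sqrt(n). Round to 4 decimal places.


width = 2*z*sigma/sqrt(n)
2*z*sigma = 2 * 1.645 * 21.88 = 71.9852
sqrt(47) ≈ 6.855655
width = 71.9852 / 6.855655 ≈ 10.500121

10.5001


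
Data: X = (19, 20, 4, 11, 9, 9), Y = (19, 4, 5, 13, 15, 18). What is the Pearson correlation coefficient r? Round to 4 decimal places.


r = sum((xi-xbar)(yi-ybar)) / sqrt(sum((xi-xbar)^2) * sum((yi-ybar)^2))
n = 6, xbar = 72/6 = 12, ybar = 74/6 = 37/3 ≈ 12.333333
Sxy = sum((xi-xbar)(yi-ybar)) = 13
Sxx = sum((xi-xbar)^2) = 196
Syy = sum((yi-ybar)^2) = 622/3 ≈ 207.333333
sqrt(Sxx*Syy) ≈ 201.587037
r = Sxy / sqrt(Sxx*Syy) = 13 / 201.587037 ≈ 0.064488

0.0645


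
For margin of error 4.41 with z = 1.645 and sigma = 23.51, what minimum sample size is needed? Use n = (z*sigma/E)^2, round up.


z*sigma/E = 1.645 * 23.51 / 4.41 ≈ 8.769603
(z*sigma/E)^2 ≈ 76.905940
round up: n = 77

77


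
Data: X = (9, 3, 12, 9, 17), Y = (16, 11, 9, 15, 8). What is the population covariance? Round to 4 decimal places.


Cov = (1/n)*sum((xi-xbar)(yi-ybar))
n = 5, xbar = 50/5 = 10, ybar = 59/5 = 11.8
sum((xi-xbar)(yi-ybar)) = -34
Cov = -34 / 5 = -6.8

-6.8000


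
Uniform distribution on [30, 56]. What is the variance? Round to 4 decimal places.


Var = (b-a)^2 / 12
(b-a)^2 = (56 - 30)^2 = 676
Var = 676/12 ≈ 56.333333

56.3333


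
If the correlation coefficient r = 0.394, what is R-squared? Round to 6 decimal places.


R^2 = r^2 = (0.394)^2 = 0.155236

0.155236


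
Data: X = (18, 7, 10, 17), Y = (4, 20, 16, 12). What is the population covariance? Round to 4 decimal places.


Cov = (1/n)*sum((xi-xbar)(yi-ybar))
n = 4, xbar = 52/4 = 13, ybar = 52/4 = 13
sum((xi-xbar)(yi-ybar)) = -100
Cov = -100 / 4 = -25

-25.0000


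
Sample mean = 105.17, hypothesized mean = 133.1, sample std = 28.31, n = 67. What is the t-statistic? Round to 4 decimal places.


t = (xbar - mu0) / (s/sqrt(n))
xbar - mu0 = 105.17 - 133.1 = -27.93
sqrt(67) ≈ 8.18535277
s/sqrt(n) = 28.31 / 8.18535277 ≈ 3.45861697
t = -27.93 / 3.45861697 ≈ -8.075482

-8.0755


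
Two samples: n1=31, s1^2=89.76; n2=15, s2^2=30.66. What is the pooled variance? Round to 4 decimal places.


sp^2 = ((n1-1)*s1^2 + (n2-1)*s2^2)/(n1+n2-2)
(n1-1)*s1^2 = 30 * 89.76 = 2692.8
(n2-1)*s2^2 = 14 * 30.66 = 429.24
numerator = 2692.8 + 429.24 = 3122.04
n1+n2-2 = 44
sp^2 = 3122.04 / 44 = 78051/1100 ≈ 70.955455

70.9555


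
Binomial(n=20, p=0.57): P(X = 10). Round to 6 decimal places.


P = C(n,k) * p^k * (1-p)^(n-k)
C(20,10) = 184756
p^k = 0.57^10 ≈ 0.003620333
(1-p)^(n-k) = 0.43^10 ≈ 0.0002161148
P = 184756 * 0.003620333 * 0.0002161148 ≈ 0.144555

0.144555


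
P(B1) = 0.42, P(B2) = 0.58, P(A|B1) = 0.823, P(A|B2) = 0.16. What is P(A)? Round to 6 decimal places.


P(A) = P(A|B1)*P(B1) + P(A|B2)*P(B2)
P(A|B1)*P(B1) = 0.823 * 0.42 = 0.34566
P(A|B2)*P(B2) = 0.16 * 0.58 = 0.0928
P(A) = 0.34566 + 0.0928 = 0.43846

0.438460


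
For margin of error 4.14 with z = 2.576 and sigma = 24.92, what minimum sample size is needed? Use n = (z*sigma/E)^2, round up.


z*sigma/E = 2.576 * 24.92 / 4.14 = 17444/1125 ≈ 15.505778
(z*sigma/E)^2 ≈ 240.429144
round up: n = 241

241


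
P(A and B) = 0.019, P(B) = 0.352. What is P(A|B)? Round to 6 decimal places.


P(A|B) = P(A and B) / P(B) = 0.019 / 0.352 = 19/352 ≈ 0.05397727

0.053977


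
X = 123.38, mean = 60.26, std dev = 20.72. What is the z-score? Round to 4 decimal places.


z = (X - mu) / sigma
X - mu = 123.38 - 60.26 = 63.12
z = 63.12 / 20.72 = 789/259 ≈ 3.046332

3.0463


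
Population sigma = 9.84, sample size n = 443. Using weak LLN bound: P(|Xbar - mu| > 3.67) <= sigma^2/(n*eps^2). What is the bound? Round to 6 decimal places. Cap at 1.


bound = min(1, sigma^2/(n*eps^2))
sigma^2 = 9.84^2 = 96.8256
n*eps^2 = 443 * 3.67^2 = 443 * 13.4689 = 5966.7227
sigma^2/(n*eps^2) = 96.8256 / 5966.7227 ≈ 0.01622760

0.016228


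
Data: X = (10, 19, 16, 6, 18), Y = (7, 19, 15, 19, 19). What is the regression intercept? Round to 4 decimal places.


a = ybar - b*xbar, where b = sum((xi-xbar)(yi-ybar)) / sum((xi-xbar)^2)
n = 5, xbar = 69/5 = 13.8, ybar = 79/5 = 15.8
Sxy = sum((xi-xbar)(yi-ybar)) = 36.8
Sxx = sum((xi-xbar)^2) = 124.8
b = Sxy / Sxx = 23/78 ≈ 0.294872
a = 15.8 - 0.294872 * 13.8 = 305/26 ≈ 11.730769

11.7308


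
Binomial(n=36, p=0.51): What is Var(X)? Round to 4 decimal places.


Var = n*p*(1-p) = 36 * 0.51 * 0.49 = 8.9964

8.9964


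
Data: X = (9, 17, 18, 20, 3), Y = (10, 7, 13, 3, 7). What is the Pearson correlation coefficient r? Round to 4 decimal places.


r = sum((xi-xbar)(yi-ybar)) / sqrt(sum((xi-xbar)^2) * sum((yi-ybar)^2))
n = 5, xbar = 67/5 = 13.4, ybar = 40/5 = 8
Sxy = sum((xi-xbar)(yi-ybar)) = -12
Sxx = sum((xi-xbar)^2) = 205.2
Syy = sum((yi-ybar)^2) = 56
sqrt(Sxx*Syy) ≈ 107.197015
r = Sxy / sqrt(Sxx*Syy) = -12 / 107.197015 ≈ -0.111943

-0.1119


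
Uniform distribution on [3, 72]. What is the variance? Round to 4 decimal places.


Var = (b-a)^2 / 12
(b-a)^2 = (72 - 3)^2 = 4761
Var = 4761/12 = 396.75

396.7500


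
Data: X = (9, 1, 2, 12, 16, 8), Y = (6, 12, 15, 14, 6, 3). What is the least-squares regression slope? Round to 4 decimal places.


b = sum((xi-xbar)(yi-ybar)) / sum((xi-xbar)^2)
n = 6, xbar = 48/6 = 8, ybar = 56/6 = 28/3 ≈ 9.333333
Sxy = sum((xi-xbar)(yi-ybar)) = -64
Sxx = sum((xi-xbar)^2) = 166
b = Sxy / Sxx = -32/83 ≈ -0.385542

-0.3855


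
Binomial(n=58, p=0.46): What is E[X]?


E[X] = n*p = 58 * 0.46 = 26.68

26.68


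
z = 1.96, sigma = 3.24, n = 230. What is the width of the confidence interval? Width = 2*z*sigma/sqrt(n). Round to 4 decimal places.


width = 2*z*sigma/sqrt(n)
2*z*sigma = 2 * 1.96 * 3.24 = 12.7008
sqrt(230) ≈ 15.165751
width = 12.7008 / 15.165751 ≈ 0.837466

0.8375


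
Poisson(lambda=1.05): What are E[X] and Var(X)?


E[X] = Var(X) = lambda = 1.05

1.05, 1.05


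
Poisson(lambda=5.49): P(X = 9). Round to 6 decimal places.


P = e^(-lam) * lam^k / k!
e^(-5.49) ≈ 0.004127844
lam^k = 5.49^9 ≈ 4530551.797723
k! = 9! = 362880
P = 0.004127844 * 4530551.797723 / 362880 ≈ 0.051536

0.051536


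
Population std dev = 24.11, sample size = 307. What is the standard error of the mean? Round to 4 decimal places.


SE = sigma / sqrt(n)
sqrt(307) ≈ 17.521415
SE = 24.11 / 17.521415 ≈ 1.376030

1.3760


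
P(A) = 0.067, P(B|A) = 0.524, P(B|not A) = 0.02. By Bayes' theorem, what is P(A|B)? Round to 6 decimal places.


P(A|B) = P(B|A)*P(A) / P(B), P(B) = P(B|A)*P(A) + P(B|not A)*P(not A)
P(B|A)*P(A) = 0.524 * 0.067 = 0.035108
P(B|not A)*P(not A) = 0.02 * 0.933 = 0.01866
P(B) = 0.035108 + 0.01866 = 0.053768
P(A|B) = 0.035108 / 0.053768 ≈ 0.65295343

0.652953


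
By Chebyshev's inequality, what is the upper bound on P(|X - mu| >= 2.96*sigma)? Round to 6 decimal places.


P <= 1/k^2
k^2 = 2.96^2 = 8.7616
1/k^2 = 1 / 8.7616 = 625/5476 ≈ 0.11413440

0.114134


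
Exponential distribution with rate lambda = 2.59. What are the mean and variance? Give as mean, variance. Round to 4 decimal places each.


mean = 1/lam, var = 1/lam^2
mean = 1 / 2.59 = 100/259 ≈ 0.386100
lam^2 = 2.59^2 = 6.7081
var = 1 / 6.7081 ≈ 0.149074

0.3861, 0.1491


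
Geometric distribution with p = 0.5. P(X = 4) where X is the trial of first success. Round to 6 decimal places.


P = (1-p)^(k-1) * p
(1-p)^(k-1) = 0.5^3 = 0.125
P = 0.125 * 0.5 = 0.0625

0.062500


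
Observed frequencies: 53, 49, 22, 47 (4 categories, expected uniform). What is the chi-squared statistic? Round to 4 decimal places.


chi2 = sum((O-E)^2/E), E = total/4
total = 171, E = 171/4 = 42.75
(53 - 42.75)^2 / 42.75 = 105.0625 / 42.75 = 1681/684 ≈ 2.457602
(49 - 42.75)^2 / 42.75 = 39.0625 / 42.75 = 625/684 ≈ 0.913743
(22 - 42.75)^2 / 42.75 = 430.5625 / 42.75 = 6889/684 ≈ 10.071637
(47 - 42.75)^2 / 42.75 = 18.0625 / 42.75 = 289/684 ≈ 0.422515
chi2 = 2371/171 ≈ 13.865497

13.8655


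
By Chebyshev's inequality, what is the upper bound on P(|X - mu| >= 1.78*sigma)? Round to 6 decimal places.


P <= 1/k^2
k^2 = 1.78^2 = 3.1684
1/k^2 = 1 / 3.1684 = 2500/7921 ≈ 0.31561672

0.315617


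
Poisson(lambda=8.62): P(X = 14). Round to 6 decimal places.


P = e^(-lam) * lam^k / k!
e^(-8.62) ≈ 0.0001804603
lam^k = 8.62^14 ≈ 12505519033300.887819
k! = 14! = 87178291200
P = 0.0001804603 * 12505519033300.887819 / 87178291200 ≈ 0.025887

0.025887


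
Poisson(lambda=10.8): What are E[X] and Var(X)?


E[X] = Var(X) = lambda = 10.8

10.8, 10.8


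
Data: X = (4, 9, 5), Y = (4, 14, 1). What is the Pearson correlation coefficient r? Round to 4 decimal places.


r = sum((xi-xbar)(yi-ybar)) / sqrt(sum((xi-xbar)^2) * sum((yi-ybar)^2))
n = 3, xbar = 18/3 = 6, ybar = 19/3 ≈ 6.333333
Sxy = sum((xi-xbar)(yi-ybar)) = 33
Sxx = sum((xi-xbar)^2) = 14
Syy = sum((yi-ybar)^2) = 278/3 ≈ 92.666667
sqrt(Sxx*Syy) ≈ 36.018514
r = Sxy / sqrt(Sxx*Syy) = 33 / 36.018514 ≈ 0.916195

0.9162


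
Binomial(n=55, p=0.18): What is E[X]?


E[X] = n*p = 55 * 0.18 = 9.9

9.9


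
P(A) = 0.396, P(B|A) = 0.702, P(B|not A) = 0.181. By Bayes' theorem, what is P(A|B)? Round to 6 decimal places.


P(A|B) = P(B|A)*P(A) / P(B), P(B) = P(B|A)*P(A) + P(B|not A)*P(not A)
P(B|A)*P(A) = 0.702 * 0.396 = 0.277992
P(B|not A)*P(not A) = 0.181 * 0.604 = 0.109324
P(B) = 0.277992 + 0.109324 = 0.387316
P(A|B) = 0.277992 / 0.387316 ≈ 0.71773952

0.717740


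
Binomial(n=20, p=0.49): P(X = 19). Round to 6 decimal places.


P = C(n,k) * p^k * (1-p)^(n-k)
C(20,19) = 20
p^k = 0.49^19 ≈ 0.000001299348
(1-p)^(n-k) = 0.51^1 = 0.51
P = 20 * 0.000001299348 * 0.51 ≈ 0.000013

0.000013


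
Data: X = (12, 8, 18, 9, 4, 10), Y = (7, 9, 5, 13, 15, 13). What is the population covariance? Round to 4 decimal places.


Cov = (1/n)*sum((xi-xbar)(yi-ybar))
n = 6, xbar = 61/6 ≈ 10.166667, ybar = 62/6 = 31/3 ≈ 10.333333
sum((xi-xbar)(yi-ybar)) = -232/3 ≈ -77.333333
Cov = -77.333333 / 6 = -116/9 ≈ -12.888889

-12.8889


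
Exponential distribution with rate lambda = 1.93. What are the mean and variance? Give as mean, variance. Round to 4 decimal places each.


mean = 1/lam, var = 1/lam^2
mean = 1 / 1.93 = 100/193 ≈ 0.518135
lam^2 = 1.93^2 = 3.7249
var = 1 / 3.7249 ≈ 0.268464

0.5181, 0.2685


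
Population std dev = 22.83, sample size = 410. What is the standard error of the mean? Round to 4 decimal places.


SE = sigma / sqrt(n)
sqrt(410) ≈ 20.248457
SE = 22.83 / 20.248457 ≈ 1.127493

1.1275


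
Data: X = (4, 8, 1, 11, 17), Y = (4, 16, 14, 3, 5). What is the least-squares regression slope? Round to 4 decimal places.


b = sum((xi-xbar)(yi-ybar)) / sum((xi-xbar)^2)
n = 5, xbar = 41/5 = 8.2, ybar = 42/5 = 8.4
Sxy = sum((xi-xbar)(yi-ybar)) = -68.4
Sxx = sum((xi-xbar)^2) = 154.8
b = Sxy / Sxx = -19/43 ≈ -0.441860

-0.4419


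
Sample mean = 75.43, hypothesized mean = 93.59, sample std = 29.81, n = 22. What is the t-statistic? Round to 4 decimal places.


t = (xbar - mu0) / (s/sqrt(n))
xbar - mu0 = 75.43 - 93.59 = -18.16
sqrt(22) ≈ 4.69041576
s/sqrt(n) = 29.81 / 4.69041576 ≈ 6.35551335
t = -18.16 / 6.35551335 ≈ -2.857362

-2.8574


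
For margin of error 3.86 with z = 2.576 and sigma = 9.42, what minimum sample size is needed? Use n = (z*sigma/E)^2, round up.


z*sigma/E = 2.576 * 9.42 / 3.86 ≈ 6.286508
(z*sigma/E)^2 ≈ 39.520180
round up: n = 40

40


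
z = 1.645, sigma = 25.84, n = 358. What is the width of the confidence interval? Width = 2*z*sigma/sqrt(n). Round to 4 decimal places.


width = 2*z*sigma/sqrt(n)
2*z*sigma = 2 * 1.645 * 25.84 = 85.0136
sqrt(358) ≈ 18.920888
width = 85.0136 / 18.920888 ≈ 4.493108

4.4931
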